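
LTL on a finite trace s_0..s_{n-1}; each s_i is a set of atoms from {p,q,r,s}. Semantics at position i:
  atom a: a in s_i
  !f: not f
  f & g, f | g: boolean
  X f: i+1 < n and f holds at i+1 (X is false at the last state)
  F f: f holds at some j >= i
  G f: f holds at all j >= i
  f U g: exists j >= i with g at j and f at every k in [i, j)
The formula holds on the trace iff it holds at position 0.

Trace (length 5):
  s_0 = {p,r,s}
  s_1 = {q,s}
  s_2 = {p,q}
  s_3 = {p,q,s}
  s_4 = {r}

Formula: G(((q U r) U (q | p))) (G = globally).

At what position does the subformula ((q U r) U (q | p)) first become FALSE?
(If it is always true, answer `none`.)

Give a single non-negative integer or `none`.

Answer: 4

Derivation:
s_0={p,r,s}: ((q U r) U (q | p))=True (q U r)=True q=False r=True (q | p)=True p=True
s_1={q,s}: ((q U r) U (q | p))=True (q U r)=True q=True r=False (q | p)=True p=False
s_2={p,q}: ((q U r) U (q | p))=True (q U r)=True q=True r=False (q | p)=True p=True
s_3={p,q,s}: ((q U r) U (q | p))=True (q U r)=True q=True r=False (q | p)=True p=True
s_4={r}: ((q U r) U (q | p))=False (q U r)=True q=False r=True (q | p)=False p=False
G(((q U r) U (q | p))) holds globally = False
First violation at position 4.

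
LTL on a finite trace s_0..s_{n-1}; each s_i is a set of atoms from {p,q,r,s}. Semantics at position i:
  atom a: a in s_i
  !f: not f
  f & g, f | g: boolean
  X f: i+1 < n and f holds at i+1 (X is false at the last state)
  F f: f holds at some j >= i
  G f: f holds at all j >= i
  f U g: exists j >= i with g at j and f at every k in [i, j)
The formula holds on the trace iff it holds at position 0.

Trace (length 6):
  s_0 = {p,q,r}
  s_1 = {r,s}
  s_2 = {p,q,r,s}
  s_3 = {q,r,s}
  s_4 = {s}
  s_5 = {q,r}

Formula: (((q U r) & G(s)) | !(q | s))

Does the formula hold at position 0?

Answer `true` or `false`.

s_0={p,q,r}: (((q U r) & G(s)) | !(q | s))=False ((q U r) & G(s))=False (q U r)=True q=True r=True G(s)=False s=False !(q | s)=False (q | s)=True
s_1={r,s}: (((q U r) & G(s)) | !(q | s))=False ((q U r) & G(s))=False (q U r)=True q=False r=True G(s)=False s=True !(q | s)=False (q | s)=True
s_2={p,q,r,s}: (((q U r) & G(s)) | !(q | s))=False ((q U r) & G(s))=False (q U r)=True q=True r=True G(s)=False s=True !(q | s)=False (q | s)=True
s_3={q,r,s}: (((q U r) & G(s)) | !(q | s))=False ((q U r) & G(s))=False (q U r)=True q=True r=True G(s)=False s=True !(q | s)=False (q | s)=True
s_4={s}: (((q U r) & G(s)) | !(q | s))=False ((q U r) & G(s))=False (q U r)=False q=False r=False G(s)=False s=True !(q | s)=False (q | s)=True
s_5={q,r}: (((q U r) & G(s)) | !(q | s))=False ((q U r) & G(s))=False (q U r)=True q=True r=True G(s)=False s=False !(q | s)=False (q | s)=True

Answer: false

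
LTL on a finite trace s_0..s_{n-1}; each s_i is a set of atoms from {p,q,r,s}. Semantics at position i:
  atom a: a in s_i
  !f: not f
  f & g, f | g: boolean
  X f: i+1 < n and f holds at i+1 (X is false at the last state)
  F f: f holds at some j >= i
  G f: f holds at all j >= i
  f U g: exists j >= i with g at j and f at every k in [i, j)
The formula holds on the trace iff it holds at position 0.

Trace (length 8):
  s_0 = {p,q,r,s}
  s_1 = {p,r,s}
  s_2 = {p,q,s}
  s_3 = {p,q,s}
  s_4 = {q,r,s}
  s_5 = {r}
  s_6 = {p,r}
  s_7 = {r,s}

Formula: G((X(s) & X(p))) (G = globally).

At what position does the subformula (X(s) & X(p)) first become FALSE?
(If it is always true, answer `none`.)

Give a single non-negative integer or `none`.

s_0={p,q,r,s}: (X(s) & X(p))=True X(s)=True s=True X(p)=True p=True
s_1={p,r,s}: (X(s) & X(p))=True X(s)=True s=True X(p)=True p=True
s_2={p,q,s}: (X(s) & X(p))=True X(s)=True s=True X(p)=True p=True
s_3={p,q,s}: (X(s) & X(p))=False X(s)=True s=True X(p)=False p=True
s_4={q,r,s}: (X(s) & X(p))=False X(s)=False s=True X(p)=False p=False
s_5={r}: (X(s) & X(p))=False X(s)=False s=False X(p)=True p=False
s_6={p,r}: (X(s) & X(p))=False X(s)=True s=False X(p)=False p=True
s_7={r,s}: (X(s) & X(p))=False X(s)=False s=True X(p)=False p=False
G((X(s) & X(p))) holds globally = False
First violation at position 3.

Answer: 3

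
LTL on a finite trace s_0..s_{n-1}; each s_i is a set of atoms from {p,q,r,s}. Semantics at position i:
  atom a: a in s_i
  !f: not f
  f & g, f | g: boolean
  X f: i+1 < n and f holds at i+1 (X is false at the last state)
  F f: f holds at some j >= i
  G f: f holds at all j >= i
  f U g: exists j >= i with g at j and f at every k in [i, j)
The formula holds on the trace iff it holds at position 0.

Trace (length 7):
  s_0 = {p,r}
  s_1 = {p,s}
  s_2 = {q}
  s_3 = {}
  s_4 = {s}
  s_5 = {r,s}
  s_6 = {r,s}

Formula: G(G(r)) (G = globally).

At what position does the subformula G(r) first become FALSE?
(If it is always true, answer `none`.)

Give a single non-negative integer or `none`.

s_0={p,r}: G(r)=False r=True
s_1={p,s}: G(r)=False r=False
s_2={q}: G(r)=False r=False
s_3={}: G(r)=False r=False
s_4={s}: G(r)=False r=False
s_5={r,s}: G(r)=True r=True
s_6={r,s}: G(r)=True r=True
G(G(r)) holds globally = False
First violation at position 0.

Answer: 0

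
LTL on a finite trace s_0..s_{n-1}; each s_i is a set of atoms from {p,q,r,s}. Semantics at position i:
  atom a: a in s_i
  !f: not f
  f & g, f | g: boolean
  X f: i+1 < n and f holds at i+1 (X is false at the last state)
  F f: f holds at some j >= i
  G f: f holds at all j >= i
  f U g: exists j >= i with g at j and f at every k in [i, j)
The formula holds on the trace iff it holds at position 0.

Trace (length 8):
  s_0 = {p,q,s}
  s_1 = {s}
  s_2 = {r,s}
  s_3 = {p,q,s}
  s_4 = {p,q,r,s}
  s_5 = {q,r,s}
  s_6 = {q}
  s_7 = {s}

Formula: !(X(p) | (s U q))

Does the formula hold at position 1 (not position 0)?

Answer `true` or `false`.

s_0={p,q,s}: !(X(p) | (s U q))=False (X(p) | (s U q))=True X(p)=False p=True (s U q)=True s=True q=True
s_1={s}: !(X(p) | (s U q))=False (X(p) | (s U q))=True X(p)=False p=False (s U q)=True s=True q=False
s_2={r,s}: !(X(p) | (s U q))=False (X(p) | (s U q))=True X(p)=True p=False (s U q)=True s=True q=False
s_3={p,q,s}: !(X(p) | (s U q))=False (X(p) | (s U q))=True X(p)=True p=True (s U q)=True s=True q=True
s_4={p,q,r,s}: !(X(p) | (s U q))=False (X(p) | (s U q))=True X(p)=False p=True (s U q)=True s=True q=True
s_5={q,r,s}: !(X(p) | (s U q))=False (X(p) | (s U q))=True X(p)=False p=False (s U q)=True s=True q=True
s_6={q}: !(X(p) | (s U q))=False (X(p) | (s U q))=True X(p)=False p=False (s U q)=True s=False q=True
s_7={s}: !(X(p) | (s U q))=True (X(p) | (s U q))=False X(p)=False p=False (s U q)=False s=True q=False
Evaluating at position 1: result = False

Answer: false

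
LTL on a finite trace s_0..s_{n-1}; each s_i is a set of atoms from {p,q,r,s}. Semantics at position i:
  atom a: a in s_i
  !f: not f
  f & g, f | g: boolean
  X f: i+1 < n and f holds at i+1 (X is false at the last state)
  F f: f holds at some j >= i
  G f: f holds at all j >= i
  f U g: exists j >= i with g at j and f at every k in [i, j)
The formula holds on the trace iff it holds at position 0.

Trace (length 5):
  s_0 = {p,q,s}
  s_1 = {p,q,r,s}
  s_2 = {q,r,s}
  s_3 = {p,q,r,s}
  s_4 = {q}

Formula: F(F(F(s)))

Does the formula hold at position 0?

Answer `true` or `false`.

Answer: true

Derivation:
s_0={p,q,s}: F(F(F(s)))=True F(F(s))=True F(s)=True s=True
s_1={p,q,r,s}: F(F(F(s)))=True F(F(s))=True F(s)=True s=True
s_2={q,r,s}: F(F(F(s)))=True F(F(s))=True F(s)=True s=True
s_3={p,q,r,s}: F(F(F(s)))=True F(F(s))=True F(s)=True s=True
s_4={q}: F(F(F(s)))=False F(F(s))=False F(s)=False s=False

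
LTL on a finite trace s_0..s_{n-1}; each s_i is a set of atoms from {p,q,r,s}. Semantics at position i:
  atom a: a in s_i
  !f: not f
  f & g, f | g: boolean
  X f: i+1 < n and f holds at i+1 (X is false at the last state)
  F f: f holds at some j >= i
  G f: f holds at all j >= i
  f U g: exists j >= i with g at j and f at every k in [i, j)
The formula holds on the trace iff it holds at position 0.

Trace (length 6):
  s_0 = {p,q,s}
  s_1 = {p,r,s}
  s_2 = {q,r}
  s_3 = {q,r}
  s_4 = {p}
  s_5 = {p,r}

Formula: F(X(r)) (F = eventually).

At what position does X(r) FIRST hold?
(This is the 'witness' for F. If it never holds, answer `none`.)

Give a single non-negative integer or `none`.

s_0={p,q,s}: X(r)=True r=False
s_1={p,r,s}: X(r)=True r=True
s_2={q,r}: X(r)=True r=True
s_3={q,r}: X(r)=False r=True
s_4={p}: X(r)=True r=False
s_5={p,r}: X(r)=False r=True
F(X(r)) holds; first witness at position 0.

Answer: 0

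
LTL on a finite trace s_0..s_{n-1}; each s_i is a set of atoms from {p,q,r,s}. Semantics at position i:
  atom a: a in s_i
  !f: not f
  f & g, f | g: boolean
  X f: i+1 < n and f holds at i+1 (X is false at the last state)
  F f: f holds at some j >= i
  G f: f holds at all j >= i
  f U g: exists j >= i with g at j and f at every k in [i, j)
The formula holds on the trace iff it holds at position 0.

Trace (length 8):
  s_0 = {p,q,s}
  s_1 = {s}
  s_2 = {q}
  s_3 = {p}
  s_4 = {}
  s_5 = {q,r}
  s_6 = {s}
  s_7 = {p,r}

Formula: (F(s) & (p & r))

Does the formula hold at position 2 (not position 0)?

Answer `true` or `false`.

s_0={p,q,s}: (F(s) & (p & r))=False F(s)=True s=True (p & r)=False p=True r=False
s_1={s}: (F(s) & (p & r))=False F(s)=True s=True (p & r)=False p=False r=False
s_2={q}: (F(s) & (p & r))=False F(s)=True s=False (p & r)=False p=False r=False
s_3={p}: (F(s) & (p & r))=False F(s)=True s=False (p & r)=False p=True r=False
s_4={}: (F(s) & (p & r))=False F(s)=True s=False (p & r)=False p=False r=False
s_5={q,r}: (F(s) & (p & r))=False F(s)=True s=False (p & r)=False p=False r=True
s_6={s}: (F(s) & (p & r))=False F(s)=True s=True (p & r)=False p=False r=False
s_7={p,r}: (F(s) & (p & r))=False F(s)=False s=False (p & r)=True p=True r=True
Evaluating at position 2: result = False

Answer: false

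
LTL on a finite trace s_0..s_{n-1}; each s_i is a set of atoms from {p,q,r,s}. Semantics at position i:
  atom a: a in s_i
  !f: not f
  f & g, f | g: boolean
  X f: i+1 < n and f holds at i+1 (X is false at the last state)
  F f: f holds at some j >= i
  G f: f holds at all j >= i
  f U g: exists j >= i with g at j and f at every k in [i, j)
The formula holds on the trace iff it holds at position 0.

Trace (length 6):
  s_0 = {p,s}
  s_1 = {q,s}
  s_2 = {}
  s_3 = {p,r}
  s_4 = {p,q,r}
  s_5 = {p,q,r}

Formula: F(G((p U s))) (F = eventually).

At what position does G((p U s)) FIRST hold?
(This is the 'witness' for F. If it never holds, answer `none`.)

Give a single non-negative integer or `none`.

Answer: none

Derivation:
s_0={p,s}: G((p U s))=False (p U s)=True p=True s=True
s_1={q,s}: G((p U s))=False (p U s)=True p=False s=True
s_2={}: G((p U s))=False (p U s)=False p=False s=False
s_3={p,r}: G((p U s))=False (p U s)=False p=True s=False
s_4={p,q,r}: G((p U s))=False (p U s)=False p=True s=False
s_5={p,q,r}: G((p U s))=False (p U s)=False p=True s=False
F(G((p U s))) does not hold (no witness exists).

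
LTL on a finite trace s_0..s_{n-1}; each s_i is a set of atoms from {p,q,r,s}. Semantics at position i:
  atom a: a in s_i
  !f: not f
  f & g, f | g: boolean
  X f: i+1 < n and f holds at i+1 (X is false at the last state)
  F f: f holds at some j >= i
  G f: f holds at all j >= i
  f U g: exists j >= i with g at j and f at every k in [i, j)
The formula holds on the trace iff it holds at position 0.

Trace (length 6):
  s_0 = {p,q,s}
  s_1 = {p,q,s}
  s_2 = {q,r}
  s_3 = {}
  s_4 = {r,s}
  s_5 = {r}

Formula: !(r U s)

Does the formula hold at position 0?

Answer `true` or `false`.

s_0={p,q,s}: !(r U s)=False (r U s)=True r=False s=True
s_1={p,q,s}: !(r U s)=False (r U s)=True r=False s=True
s_2={q,r}: !(r U s)=True (r U s)=False r=True s=False
s_3={}: !(r U s)=True (r U s)=False r=False s=False
s_4={r,s}: !(r U s)=False (r U s)=True r=True s=True
s_5={r}: !(r U s)=True (r U s)=False r=True s=False

Answer: false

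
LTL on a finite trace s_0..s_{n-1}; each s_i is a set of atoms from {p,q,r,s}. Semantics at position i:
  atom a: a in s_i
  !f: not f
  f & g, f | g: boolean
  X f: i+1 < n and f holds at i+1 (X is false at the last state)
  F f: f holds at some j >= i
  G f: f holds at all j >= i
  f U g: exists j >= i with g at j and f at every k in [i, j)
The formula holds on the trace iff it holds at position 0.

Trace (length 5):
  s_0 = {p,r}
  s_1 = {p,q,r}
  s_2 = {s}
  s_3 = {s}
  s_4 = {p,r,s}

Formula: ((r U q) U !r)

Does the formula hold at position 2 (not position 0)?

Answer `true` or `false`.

Answer: true

Derivation:
s_0={p,r}: ((r U q) U !r)=True (r U q)=True r=True q=False !r=False
s_1={p,q,r}: ((r U q) U !r)=True (r U q)=True r=True q=True !r=False
s_2={s}: ((r U q) U !r)=True (r U q)=False r=False q=False !r=True
s_3={s}: ((r U q) U !r)=True (r U q)=False r=False q=False !r=True
s_4={p,r,s}: ((r U q) U !r)=False (r U q)=False r=True q=False !r=False
Evaluating at position 2: result = True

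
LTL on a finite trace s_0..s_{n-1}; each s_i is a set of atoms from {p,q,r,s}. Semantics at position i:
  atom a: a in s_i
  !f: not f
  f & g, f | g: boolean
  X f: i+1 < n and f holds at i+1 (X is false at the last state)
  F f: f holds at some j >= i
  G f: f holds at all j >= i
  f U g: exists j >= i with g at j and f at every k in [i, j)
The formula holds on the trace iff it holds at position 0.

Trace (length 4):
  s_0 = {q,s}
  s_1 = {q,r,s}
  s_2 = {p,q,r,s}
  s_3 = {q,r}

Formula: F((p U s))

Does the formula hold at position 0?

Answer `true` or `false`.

Answer: true

Derivation:
s_0={q,s}: F((p U s))=True (p U s)=True p=False s=True
s_1={q,r,s}: F((p U s))=True (p U s)=True p=False s=True
s_2={p,q,r,s}: F((p U s))=True (p U s)=True p=True s=True
s_3={q,r}: F((p U s))=False (p U s)=False p=False s=False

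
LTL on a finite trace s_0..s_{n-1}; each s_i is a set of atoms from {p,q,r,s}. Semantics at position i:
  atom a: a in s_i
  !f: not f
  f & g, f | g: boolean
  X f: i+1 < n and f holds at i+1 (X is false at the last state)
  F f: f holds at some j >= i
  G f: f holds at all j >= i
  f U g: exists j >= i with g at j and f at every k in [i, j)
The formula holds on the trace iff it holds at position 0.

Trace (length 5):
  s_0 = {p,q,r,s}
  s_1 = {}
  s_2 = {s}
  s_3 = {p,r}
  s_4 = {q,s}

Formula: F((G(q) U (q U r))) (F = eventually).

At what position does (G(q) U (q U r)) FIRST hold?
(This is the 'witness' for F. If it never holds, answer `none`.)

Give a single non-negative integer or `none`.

s_0={p,q,r,s}: (G(q) U (q U r))=True G(q)=False q=True (q U r)=True r=True
s_1={}: (G(q) U (q U r))=False G(q)=False q=False (q U r)=False r=False
s_2={s}: (G(q) U (q U r))=False G(q)=False q=False (q U r)=False r=False
s_3={p,r}: (G(q) U (q U r))=True G(q)=False q=False (q U r)=True r=True
s_4={q,s}: (G(q) U (q U r))=False G(q)=True q=True (q U r)=False r=False
F((G(q) U (q U r))) holds; first witness at position 0.

Answer: 0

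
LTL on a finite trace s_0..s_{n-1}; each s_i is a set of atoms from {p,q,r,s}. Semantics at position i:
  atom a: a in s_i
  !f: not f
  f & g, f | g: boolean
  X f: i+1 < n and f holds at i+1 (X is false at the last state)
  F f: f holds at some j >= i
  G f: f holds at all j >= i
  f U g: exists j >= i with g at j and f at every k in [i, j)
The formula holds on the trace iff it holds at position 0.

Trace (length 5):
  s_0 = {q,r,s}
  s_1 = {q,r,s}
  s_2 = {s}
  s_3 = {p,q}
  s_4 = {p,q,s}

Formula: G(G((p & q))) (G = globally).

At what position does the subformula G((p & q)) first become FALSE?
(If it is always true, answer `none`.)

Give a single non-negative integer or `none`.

s_0={q,r,s}: G((p & q))=False (p & q)=False p=False q=True
s_1={q,r,s}: G((p & q))=False (p & q)=False p=False q=True
s_2={s}: G((p & q))=False (p & q)=False p=False q=False
s_3={p,q}: G((p & q))=True (p & q)=True p=True q=True
s_4={p,q,s}: G((p & q))=True (p & q)=True p=True q=True
G(G((p & q))) holds globally = False
First violation at position 0.

Answer: 0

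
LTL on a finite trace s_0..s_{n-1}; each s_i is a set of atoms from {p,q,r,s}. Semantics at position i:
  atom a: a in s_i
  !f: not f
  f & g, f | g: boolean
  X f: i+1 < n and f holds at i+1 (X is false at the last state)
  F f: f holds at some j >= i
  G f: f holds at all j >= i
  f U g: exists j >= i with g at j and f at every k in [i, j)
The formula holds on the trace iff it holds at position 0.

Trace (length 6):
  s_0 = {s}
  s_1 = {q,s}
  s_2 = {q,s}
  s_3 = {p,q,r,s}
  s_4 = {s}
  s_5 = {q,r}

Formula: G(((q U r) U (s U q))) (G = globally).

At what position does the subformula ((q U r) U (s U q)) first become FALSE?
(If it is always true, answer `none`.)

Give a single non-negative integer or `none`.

Answer: none

Derivation:
s_0={s}: ((q U r) U (s U q))=True (q U r)=False q=False r=False (s U q)=True s=True
s_1={q,s}: ((q U r) U (s U q))=True (q U r)=True q=True r=False (s U q)=True s=True
s_2={q,s}: ((q U r) U (s U q))=True (q U r)=True q=True r=False (s U q)=True s=True
s_3={p,q,r,s}: ((q U r) U (s U q))=True (q U r)=True q=True r=True (s U q)=True s=True
s_4={s}: ((q U r) U (s U q))=True (q U r)=False q=False r=False (s U q)=True s=True
s_5={q,r}: ((q U r) U (s U q))=True (q U r)=True q=True r=True (s U q)=True s=False
G(((q U r) U (s U q))) holds globally = True
No violation — formula holds at every position.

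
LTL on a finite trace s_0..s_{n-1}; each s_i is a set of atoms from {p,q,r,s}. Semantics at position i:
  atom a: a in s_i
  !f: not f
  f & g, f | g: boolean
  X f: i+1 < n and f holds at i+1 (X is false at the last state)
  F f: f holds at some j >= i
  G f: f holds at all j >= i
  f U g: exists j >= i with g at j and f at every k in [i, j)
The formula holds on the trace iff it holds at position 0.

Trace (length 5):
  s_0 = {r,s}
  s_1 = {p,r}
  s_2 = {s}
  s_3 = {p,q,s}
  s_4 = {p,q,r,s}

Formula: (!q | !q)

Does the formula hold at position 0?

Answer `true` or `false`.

Answer: true

Derivation:
s_0={r,s}: (!q | !q)=True !q=True q=False
s_1={p,r}: (!q | !q)=True !q=True q=False
s_2={s}: (!q | !q)=True !q=True q=False
s_3={p,q,s}: (!q | !q)=False !q=False q=True
s_4={p,q,r,s}: (!q | !q)=False !q=False q=True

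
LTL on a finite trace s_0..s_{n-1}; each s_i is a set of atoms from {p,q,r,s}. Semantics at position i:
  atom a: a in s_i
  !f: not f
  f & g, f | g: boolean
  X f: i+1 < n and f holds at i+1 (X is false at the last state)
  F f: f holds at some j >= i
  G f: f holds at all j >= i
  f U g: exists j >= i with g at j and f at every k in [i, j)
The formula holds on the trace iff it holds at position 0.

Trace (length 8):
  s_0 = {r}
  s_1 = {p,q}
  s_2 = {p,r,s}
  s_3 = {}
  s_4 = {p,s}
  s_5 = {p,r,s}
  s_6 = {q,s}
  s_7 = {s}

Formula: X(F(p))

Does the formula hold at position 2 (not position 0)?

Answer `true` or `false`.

Answer: true

Derivation:
s_0={r}: X(F(p))=True F(p)=True p=False
s_1={p,q}: X(F(p))=True F(p)=True p=True
s_2={p,r,s}: X(F(p))=True F(p)=True p=True
s_3={}: X(F(p))=True F(p)=True p=False
s_4={p,s}: X(F(p))=True F(p)=True p=True
s_5={p,r,s}: X(F(p))=False F(p)=True p=True
s_6={q,s}: X(F(p))=False F(p)=False p=False
s_7={s}: X(F(p))=False F(p)=False p=False
Evaluating at position 2: result = True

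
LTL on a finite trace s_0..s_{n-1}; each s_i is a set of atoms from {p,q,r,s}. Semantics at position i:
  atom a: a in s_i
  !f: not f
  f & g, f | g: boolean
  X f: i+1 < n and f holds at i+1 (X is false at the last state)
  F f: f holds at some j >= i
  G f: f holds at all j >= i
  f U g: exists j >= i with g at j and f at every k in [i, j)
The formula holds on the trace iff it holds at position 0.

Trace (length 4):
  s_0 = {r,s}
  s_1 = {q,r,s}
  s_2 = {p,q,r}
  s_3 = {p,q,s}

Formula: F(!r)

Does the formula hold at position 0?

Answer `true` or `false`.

Answer: true

Derivation:
s_0={r,s}: F(!r)=True !r=False r=True
s_1={q,r,s}: F(!r)=True !r=False r=True
s_2={p,q,r}: F(!r)=True !r=False r=True
s_3={p,q,s}: F(!r)=True !r=True r=False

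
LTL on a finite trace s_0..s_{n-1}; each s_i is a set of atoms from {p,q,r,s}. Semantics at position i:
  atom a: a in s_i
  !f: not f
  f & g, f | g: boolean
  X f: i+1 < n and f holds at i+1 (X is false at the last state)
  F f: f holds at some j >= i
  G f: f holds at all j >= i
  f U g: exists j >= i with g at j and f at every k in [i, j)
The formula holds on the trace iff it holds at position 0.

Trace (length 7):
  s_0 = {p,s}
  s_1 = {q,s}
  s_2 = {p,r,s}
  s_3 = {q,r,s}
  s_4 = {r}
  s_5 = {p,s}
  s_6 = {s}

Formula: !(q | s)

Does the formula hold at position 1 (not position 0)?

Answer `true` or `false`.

s_0={p,s}: !(q | s)=False (q | s)=True q=False s=True
s_1={q,s}: !(q | s)=False (q | s)=True q=True s=True
s_2={p,r,s}: !(q | s)=False (q | s)=True q=False s=True
s_3={q,r,s}: !(q | s)=False (q | s)=True q=True s=True
s_4={r}: !(q | s)=True (q | s)=False q=False s=False
s_5={p,s}: !(q | s)=False (q | s)=True q=False s=True
s_6={s}: !(q | s)=False (q | s)=True q=False s=True
Evaluating at position 1: result = False

Answer: false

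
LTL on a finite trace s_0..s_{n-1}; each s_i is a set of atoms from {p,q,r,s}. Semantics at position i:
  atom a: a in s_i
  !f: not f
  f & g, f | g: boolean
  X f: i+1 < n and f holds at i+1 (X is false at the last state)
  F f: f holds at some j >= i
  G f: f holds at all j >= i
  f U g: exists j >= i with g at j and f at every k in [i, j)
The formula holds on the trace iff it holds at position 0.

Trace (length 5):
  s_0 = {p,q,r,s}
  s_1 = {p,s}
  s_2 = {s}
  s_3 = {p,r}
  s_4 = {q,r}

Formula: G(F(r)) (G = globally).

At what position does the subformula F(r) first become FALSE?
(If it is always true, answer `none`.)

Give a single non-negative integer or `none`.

Answer: none

Derivation:
s_0={p,q,r,s}: F(r)=True r=True
s_1={p,s}: F(r)=True r=False
s_2={s}: F(r)=True r=False
s_3={p,r}: F(r)=True r=True
s_4={q,r}: F(r)=True r=True
G(F(r)) holds globally = True
No violation — formula holds at every position.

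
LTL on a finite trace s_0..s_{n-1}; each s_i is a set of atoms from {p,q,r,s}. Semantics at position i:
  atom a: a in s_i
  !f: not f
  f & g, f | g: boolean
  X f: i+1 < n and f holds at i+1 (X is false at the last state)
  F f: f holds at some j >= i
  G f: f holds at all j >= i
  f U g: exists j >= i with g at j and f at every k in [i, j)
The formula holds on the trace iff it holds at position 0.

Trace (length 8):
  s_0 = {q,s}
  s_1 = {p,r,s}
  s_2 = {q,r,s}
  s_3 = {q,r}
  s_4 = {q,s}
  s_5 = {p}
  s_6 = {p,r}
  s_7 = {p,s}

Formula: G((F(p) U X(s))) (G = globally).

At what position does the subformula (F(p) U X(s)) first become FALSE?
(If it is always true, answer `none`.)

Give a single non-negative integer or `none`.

Answer: 7

Derivation:
s_0={q,s}: (F(p) U X(s))=True F(p)=True p=False X(s)=True s=True
s_1={p,r,s}: (F(p) U X(s))=True F(p)=True p=True X(s)=True s=True
s_2={q,r,s}: (F(p) U X(s))=True F(p)=True p=False X(s)=False s=True
s_3={q,r}: (F(p) U X(s))=True F(p)=True p=False X(s)=True s=False
s_4={q,s}: (F(p) U X(s))=True F(p)=True p=False X(s)=False s=True
s_5={p}: (F(p) U X(s))=True F(p)=True p=True X(s)=False s=False
s_6={p,r}: (F(p) U X(s))=True F(p)=True p=True X(s)=True s=False
s_7={p,s}: (F(p) U X(s))=False F(p)=True p=True X(s)=False s=True
G((F(p) U X(s))) holds globally = False
First violation at position 7.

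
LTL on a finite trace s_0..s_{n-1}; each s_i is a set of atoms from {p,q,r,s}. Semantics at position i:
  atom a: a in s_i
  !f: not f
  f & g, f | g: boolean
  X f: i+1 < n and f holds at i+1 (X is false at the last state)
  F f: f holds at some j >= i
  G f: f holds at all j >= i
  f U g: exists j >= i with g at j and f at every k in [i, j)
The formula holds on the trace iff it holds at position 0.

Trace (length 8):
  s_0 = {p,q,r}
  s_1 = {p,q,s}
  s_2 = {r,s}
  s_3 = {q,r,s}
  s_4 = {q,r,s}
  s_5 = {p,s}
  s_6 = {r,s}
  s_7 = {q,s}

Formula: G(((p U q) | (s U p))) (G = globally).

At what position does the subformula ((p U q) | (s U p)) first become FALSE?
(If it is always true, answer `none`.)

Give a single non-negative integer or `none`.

s_0={p,q,r}: ((p U q) | (s U p))=True (p U q)=True p=True q=True (s U p)=True s=False
s_1={p,q,s}: ((p U q) | (s U p))=True (p U q)=True p=True q=True (s U p)=True s=True
s_2={r,s}: ((p U q) | (s U p))=True (p U q)=False p=False q=False (s U p)=True s=True
s_3={q,r,s}: ((p U q) | (s U p))=True (p U q)=True p=False q=True (s U p)=True s=True
s_4={q,r,s}: ((p U q) | (s U p))=True (p U q)=True p=False q=True (s U p)=True s=True
s_5={p,s}: ((p U q) | (s U p))=True (p U q)=False p=True q=False (s U p)=True s=True
s_6={r,s}: ((p U q) | (s U p))=False (p U q)=False p=False q=False (s U p)=False s=True
s_7={q,s}: ((p U q) | (s U p))=True (p U q)=True p=False q=True (s U p)=False s=True
G(((p U q) | (s U p))) holds globally = False
First violation at position 6.

Answer: 6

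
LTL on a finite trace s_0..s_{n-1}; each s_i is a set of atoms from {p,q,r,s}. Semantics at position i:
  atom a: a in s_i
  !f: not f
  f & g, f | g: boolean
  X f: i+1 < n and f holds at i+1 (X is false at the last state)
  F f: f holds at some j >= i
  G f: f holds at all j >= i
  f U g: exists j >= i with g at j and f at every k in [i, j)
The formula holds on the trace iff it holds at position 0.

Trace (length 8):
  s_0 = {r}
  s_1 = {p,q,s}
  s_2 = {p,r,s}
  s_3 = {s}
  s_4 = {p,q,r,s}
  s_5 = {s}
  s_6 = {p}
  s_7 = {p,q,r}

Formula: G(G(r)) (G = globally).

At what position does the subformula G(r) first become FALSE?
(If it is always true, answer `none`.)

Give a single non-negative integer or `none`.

Answer: 0

Derivation:
s_0={r}: G(r)=False r=True
s_1={p,q,s}: G(r)=False r=False
s_2={p,r,s}: G(r)=False r=True
s_3={s}: G(r)=False r=False
s_4={p,q,r,s}: G(r)=False r=True
s_5={s}: G(r)=False r=False
s_6={p}: G(r)=False r=False
s_7={p,q,r}: G(r)=True r=True
G(G(r)) holds globally = False
First violation at position 0.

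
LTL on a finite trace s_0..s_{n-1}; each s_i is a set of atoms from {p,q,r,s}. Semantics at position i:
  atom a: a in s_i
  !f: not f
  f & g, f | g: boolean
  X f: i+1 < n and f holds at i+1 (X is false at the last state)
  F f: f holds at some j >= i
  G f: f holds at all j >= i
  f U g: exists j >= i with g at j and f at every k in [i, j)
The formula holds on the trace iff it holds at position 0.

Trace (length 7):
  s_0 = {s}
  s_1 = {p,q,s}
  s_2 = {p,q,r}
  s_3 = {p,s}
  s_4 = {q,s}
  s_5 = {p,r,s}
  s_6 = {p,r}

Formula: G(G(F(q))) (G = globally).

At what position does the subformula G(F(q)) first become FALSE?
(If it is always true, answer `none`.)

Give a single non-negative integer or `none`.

s_0={s}: G(F(q))=False F(q)=True q=False
s_1={p,q,s}: G(F(q))=False F(q)=True q=True
s_2={p,q,r}: G(F(q))=False F(q)=True q=True
s_3={p,s}: G(F(q))=False F(q)=True q=False
s_4={q,s}: G(F(q))=False F(q)=True q=True
s_5={p,r,s}: G(F(q))=False F(q)=False q=False
s_6={p,r}: G(F(q))=False F(q)=False q=False
G(G(F(q))) holds globally = False
First violation at position 0.

Answer: 0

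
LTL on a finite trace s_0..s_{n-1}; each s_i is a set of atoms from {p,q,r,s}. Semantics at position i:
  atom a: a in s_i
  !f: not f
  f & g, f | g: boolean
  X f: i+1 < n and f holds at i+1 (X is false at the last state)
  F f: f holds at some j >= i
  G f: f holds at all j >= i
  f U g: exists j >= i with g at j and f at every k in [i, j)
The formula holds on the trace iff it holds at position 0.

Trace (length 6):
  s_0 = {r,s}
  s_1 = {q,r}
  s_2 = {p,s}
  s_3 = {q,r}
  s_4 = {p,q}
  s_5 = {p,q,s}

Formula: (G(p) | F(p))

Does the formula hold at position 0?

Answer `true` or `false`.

s_0={r,s}: (G(p) | F(p))=True G(p)=False p=False F(p)=True
s_1={q,r}: (G(p) | F(p))=True G(p)=False p=False F(p)=True
s_2={p,s}: (G(p) | F(p))=True G(p)=False p=True F(p)=True
s_3={q,r}: (G(p) | F(p))=True G(p)=False p=False F(p)=True
s_4={p,q}: (G(p) | F(p))=True G(p)=True p=True F(p)=True
s_5={p,q,s}: (G(p) | F(p))=True G(p)=True p=True F(p)=True

Answer: true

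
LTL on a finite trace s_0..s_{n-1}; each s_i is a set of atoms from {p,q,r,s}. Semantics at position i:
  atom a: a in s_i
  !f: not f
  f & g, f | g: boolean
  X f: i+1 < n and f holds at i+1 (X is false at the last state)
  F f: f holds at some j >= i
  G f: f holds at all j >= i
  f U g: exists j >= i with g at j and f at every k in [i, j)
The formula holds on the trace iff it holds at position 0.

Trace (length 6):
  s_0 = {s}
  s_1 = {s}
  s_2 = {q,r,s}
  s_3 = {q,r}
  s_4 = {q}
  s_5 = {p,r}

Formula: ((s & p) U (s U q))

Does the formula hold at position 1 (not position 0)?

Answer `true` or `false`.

s_0={s}: ((s & p) U (s U q))=True (s & p)=False s=True p=False (s U q)=True q=False
s_1={s}: ((s & p) U (s U q))=True (s & p)=False s=True p=False (s U q)=True q=False
s_2={q,r,s}: ((s & p) U (s U q))=True (s & p)=False s=True p=False (s U q)=True q=True
s_3={q,r}: ((s & p) U (s U q))=True (s & p)=False s=False p=False (s U q)=True q=True
s_4={q}: ((s & p) U (s U q))=True (s & p)=False s=False p=False (s U q)=True q=True
s_5={p,r}: ((s & p) U (s U q))=False (s & p)=False s=False p=True (s U q)=False q=False
Evaluating at position 1: result = True

Answer: true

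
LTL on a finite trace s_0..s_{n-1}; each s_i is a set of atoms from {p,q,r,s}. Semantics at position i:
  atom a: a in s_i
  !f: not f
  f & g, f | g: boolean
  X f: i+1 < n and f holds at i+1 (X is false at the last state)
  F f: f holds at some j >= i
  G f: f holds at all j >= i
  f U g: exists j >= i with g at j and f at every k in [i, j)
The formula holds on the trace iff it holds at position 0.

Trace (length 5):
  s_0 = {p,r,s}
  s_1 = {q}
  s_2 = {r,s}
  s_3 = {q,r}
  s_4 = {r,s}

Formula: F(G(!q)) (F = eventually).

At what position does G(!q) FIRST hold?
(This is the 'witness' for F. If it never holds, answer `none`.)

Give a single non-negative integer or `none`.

Answer: 4

Derivation:
s_0={p,r,s}: G(!q)=False !q=True q=False
s_1={q}: G(!q)=False !q=False q=True
s_2={r,s}: G(!q)=False !q=True q=False
s_3={q,r}: G(!q)=False !q=False q=True
s_4={r,s}: G(!q)=True !q=True q=False
F(G(!q)) holds; first witness at position 4.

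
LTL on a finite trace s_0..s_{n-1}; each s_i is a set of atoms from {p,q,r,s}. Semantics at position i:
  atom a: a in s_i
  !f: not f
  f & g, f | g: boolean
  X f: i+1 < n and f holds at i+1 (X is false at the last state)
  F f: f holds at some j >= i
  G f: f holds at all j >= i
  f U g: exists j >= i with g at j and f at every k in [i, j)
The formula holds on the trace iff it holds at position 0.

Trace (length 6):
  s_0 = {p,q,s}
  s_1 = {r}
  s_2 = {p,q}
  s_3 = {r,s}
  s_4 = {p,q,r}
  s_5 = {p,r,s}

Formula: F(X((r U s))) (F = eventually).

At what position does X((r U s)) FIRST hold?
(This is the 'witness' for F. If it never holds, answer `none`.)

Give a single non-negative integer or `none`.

s_0={p,q,s}: X((r U s))=False (r U s)=True r=False s=True
s_1={r}: X((r U s))=False (r U s)=False r=True s=False
s_2={p,q}: X((r U s))=True (r U s)=False r=False s=False
s_3={r,s}: X((r U s))=True (r U s)=True r=True s=True
s_4={p,q,r}: X((r U s))=True (r U s)=True r=True s=False
s_5={p,r,s}: X((r U s))=False (r U s)=True r=True s=True
F(X((r U s))) holds; first witness at position 2.

Answer: 2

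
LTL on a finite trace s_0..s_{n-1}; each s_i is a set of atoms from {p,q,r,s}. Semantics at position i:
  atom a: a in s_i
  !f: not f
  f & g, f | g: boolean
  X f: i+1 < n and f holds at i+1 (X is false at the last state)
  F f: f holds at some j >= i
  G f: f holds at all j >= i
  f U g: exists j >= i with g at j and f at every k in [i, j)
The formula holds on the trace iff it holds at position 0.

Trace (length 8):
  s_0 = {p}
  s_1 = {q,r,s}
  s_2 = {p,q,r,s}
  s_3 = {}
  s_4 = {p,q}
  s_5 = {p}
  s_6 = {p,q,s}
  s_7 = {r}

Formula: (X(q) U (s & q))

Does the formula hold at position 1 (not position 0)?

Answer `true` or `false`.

s_0={p}: (X(q) U (s & q))=True X(q)=True q=False (s & q)=False s=False
s_1={q,r,s}: (X(q) U (s & q))=True X(q)=True q=True (s & q)=True s=True
s_2={p,q,r,s}: (X(q) U (s & q))=True X(q)=False q=True (s & q)=True s=True
s_3={}: (X(q) U (s & q))=False X(q)=True q=False (s & q)=False s=False
s_4={p,q}: (X(q) U (s & q))=False X(q)=False q=True (s & q)=False s=False
s_5={p}: (X(q) U (s & q))=True X(q)=True q=False (s & q)=False s=False
s_6={p,q,s}: (X(q) U (s & q))=True X(q)=False q=True (s & q)=True s=True
s_7={r}: (X(q) U (s & q))=False X(q)=False q=False (s & q)=False s=False
Evaluating at position 1: result = True

Answer: true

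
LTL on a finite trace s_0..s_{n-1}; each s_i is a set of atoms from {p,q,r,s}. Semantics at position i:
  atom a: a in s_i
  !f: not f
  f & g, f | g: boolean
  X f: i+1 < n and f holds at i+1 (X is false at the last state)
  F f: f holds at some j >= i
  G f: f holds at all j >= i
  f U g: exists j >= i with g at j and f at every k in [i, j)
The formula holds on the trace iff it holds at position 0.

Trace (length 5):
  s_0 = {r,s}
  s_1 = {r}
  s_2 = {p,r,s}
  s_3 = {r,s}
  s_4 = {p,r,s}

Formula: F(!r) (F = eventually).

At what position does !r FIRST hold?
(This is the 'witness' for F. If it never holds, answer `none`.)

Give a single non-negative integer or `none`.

Answer: none

Derivation:
s_0={r,s}: !r=False r=True
s_1={r}: !r=False r=True
s_2={p,r,s}: !r=False r=True
s_3={r,s}: !r=False r=True
s_4={p,r,s}: !r=False r=True
F(!r) does not hold (no witness exists).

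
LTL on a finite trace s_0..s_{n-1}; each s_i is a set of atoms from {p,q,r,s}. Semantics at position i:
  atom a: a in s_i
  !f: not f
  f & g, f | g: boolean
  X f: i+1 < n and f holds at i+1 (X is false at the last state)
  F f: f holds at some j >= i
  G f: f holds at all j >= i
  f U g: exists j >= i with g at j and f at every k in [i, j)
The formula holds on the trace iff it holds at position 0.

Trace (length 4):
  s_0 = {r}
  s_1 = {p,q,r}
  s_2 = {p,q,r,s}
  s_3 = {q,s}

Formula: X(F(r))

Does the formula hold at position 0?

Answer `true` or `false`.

Answer: true

Derivation:
s_0={r}: X(F(r))=True F(r)=True r=True
s_1={p,q,r}: X(F(r))=True F(r)=True r=True
s_2={p,q,r,s}: X(F(r))=False F(r)=True r=True
s_3={q,s}: X(F(r))=False F(r)=False r=False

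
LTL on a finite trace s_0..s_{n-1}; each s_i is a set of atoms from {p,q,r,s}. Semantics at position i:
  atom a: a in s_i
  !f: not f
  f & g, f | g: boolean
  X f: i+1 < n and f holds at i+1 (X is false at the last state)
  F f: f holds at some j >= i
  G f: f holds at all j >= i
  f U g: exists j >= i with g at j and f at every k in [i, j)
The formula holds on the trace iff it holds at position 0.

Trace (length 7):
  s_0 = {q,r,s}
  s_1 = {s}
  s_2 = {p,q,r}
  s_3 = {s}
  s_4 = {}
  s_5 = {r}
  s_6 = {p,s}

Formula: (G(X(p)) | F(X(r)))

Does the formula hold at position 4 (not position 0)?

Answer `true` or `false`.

Answer: true

Derivation:
s_0={q,r,s}: (G(X(p)) | F(X(r)))=True G(X(p))=False X(p)=False p=False F(X(r))=True X(r)=False r=True
s_1={s}: (G(X(p)) | F(X(r)))=True G(X(p))=False X(p)=True p=False F(X(r))=True X(r)=True r=False
s_2={p,q,r}: (G(X(p)) | F(X(r)))=True G(X(p))=False X(p)=False p=True F(X(r))=True X(r)=False r=True
s_3={s}: (G(X(p)) | F(X(r)))=True G(X(p))=False X(p)=False p=False F(X(r))=True X(r)=False r=False
s_4={}: (G(X(p)) | F(X(r)))=True G(X(p))=False X(p)=False p=False F(X(r))=True X(r)=True r=False
s_5={r}: (G(X(p)) | F(X(r)))=False G(X(p))=False X(p)=True p=False F(X(r))=False X(r)=False r=True
s_6={p,s}: (G(X(p)) | F(X(r)))=False G(X(p))=False X(p)=False p=True F(X(r))=False X(r)=False r=False
Evaluating at position 4: result = True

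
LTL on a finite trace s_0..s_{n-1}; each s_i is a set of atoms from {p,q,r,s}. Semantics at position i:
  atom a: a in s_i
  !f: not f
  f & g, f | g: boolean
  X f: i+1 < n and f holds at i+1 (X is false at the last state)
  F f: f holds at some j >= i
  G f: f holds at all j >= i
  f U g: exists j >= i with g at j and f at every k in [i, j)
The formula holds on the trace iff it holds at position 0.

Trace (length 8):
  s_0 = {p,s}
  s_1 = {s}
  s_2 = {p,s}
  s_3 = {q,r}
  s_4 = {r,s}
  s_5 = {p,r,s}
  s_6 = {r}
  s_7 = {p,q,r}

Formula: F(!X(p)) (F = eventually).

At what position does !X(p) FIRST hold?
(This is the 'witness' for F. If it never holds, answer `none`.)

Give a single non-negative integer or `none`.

s_0={p,s}: !X(p)=True X(p)=False p=True
s_1={s}: !X(p)=False X(p)=True p=False
s_2={p,s}: !X(p)=True X(p)=False p=True
s_3={q,r}: !X(p)=True X(p)=False p=False
s_4={r,s}: !X(p)=False X(p)=True p=False
s_5={p,r,s}: !X(p)=True X(p)=False p=True
s_6={r}: !X(p)=False X(p)=True p=False
s_7={p,q,r}: !X(p)=True X(p)=False p=True
F(!X(p)) holds; first witness at position 0.

Answer: 0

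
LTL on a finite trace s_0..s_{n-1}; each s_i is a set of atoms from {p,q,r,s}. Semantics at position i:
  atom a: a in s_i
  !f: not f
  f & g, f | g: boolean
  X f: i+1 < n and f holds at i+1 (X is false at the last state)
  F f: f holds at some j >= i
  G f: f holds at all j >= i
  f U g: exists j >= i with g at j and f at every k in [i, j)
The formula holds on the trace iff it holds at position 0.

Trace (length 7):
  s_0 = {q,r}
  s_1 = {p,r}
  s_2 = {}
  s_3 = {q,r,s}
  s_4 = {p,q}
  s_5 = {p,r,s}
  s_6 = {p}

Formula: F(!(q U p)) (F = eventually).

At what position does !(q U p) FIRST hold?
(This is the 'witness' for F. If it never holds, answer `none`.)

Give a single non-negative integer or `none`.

Answer: 2

Derivation:
s_0={q,r}: !(q U p)=False (q U p)=True q=True p=False
s_1={p,r}: !(q U p)=False (q U p)=True q=False p=True
s_2={}: !(q U p)=True (q U p)=False q=False p=False
s_3={q,r,s}: !(q U p)=False (q U p)=True q=True p=False
s_4={p,q}: !(q U p)=False (q U p)=True q=True p=True
s_5={p,r,s}: !(q U p)=False (q U p)=True q=False p=True
s_6={p}: !(q U p)=False (q U p)=True q=False p=True
F(!(q U p)) holds; first witness at position 2.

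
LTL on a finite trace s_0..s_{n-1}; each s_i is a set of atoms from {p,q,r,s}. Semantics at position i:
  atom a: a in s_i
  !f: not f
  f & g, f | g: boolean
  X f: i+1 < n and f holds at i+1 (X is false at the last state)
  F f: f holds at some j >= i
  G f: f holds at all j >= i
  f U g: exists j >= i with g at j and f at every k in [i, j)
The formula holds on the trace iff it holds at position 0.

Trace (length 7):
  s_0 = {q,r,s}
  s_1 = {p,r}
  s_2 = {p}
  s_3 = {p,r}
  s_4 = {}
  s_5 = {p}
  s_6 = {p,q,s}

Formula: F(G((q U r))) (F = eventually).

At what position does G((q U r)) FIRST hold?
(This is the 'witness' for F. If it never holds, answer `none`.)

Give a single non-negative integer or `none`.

s_0={q,r,s}: G((q U r))=False (q U r)=True q=True r=True
s_1={p,r}: G((q U r))=False (q U r)=True q=False r=True
s_2={p}: G((q U r))=False (q U r)=False q=False r=False
s_3={p,r}: G((q U r))=False (q U r)=True q=False r=True
s_4={}: G((q U r))=False (q U r)=False q=False r=False
s_5={p}: G((q U r))=False (q U r)=False q=False r=False
s_6={p,q,s}: G((q U r))=False (q U r)=False q=True r=False
F(G((q U r))) does not hold (no witness exists).

Answer: none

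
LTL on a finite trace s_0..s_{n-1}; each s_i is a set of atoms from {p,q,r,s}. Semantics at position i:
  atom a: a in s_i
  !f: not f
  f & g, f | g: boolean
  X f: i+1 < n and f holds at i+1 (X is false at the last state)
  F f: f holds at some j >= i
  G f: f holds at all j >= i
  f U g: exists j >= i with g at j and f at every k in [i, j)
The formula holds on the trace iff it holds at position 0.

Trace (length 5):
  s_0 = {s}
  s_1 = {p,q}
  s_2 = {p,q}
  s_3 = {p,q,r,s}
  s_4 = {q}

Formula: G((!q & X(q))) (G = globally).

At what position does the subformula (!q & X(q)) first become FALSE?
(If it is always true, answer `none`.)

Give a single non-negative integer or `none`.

s_0={s}: (!q & X(q))=True !q=True q=False X(q)=True
s_1={p,q}: (!q & X(q))=False !q=False q=True X(q)=True
s_2={p,q}: (!q & X(q))=False !q=False q=True X(q)=True
s_3={p,q,r,s}: (!q & X(q))=False !q=False q=True X(q)=True
s_4={q}: (!q & X(q))=False !q=False q=True X(q)=False
G((!q & X(q))) holds globally = False
First violation at position 1.

Answer: 1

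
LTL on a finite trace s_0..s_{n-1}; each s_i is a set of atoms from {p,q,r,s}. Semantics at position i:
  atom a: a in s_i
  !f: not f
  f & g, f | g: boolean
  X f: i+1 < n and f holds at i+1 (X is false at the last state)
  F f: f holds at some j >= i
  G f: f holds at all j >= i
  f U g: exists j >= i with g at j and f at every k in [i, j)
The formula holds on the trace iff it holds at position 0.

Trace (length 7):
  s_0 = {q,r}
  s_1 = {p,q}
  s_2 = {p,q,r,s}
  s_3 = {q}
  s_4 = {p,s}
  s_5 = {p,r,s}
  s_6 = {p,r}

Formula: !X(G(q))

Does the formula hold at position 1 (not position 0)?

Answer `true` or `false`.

s_0={q,r}: !X(G(q))=True X(G(q))=False G(q)=False q=True
s_1={p,q}: !X(G(q))=True X(G(q))=False G(q)=False q=True
s_2={p,q,r,s}: !X(G(q))=True X(G(q))=False G(q)=False q=True
s_3={q}: !X(G(q))=True X(G(q))=False G(q)=False q=True
s_4={p,s}: !X(G(q))=True X(G(q))=False G(q)=False q=False
s_5={p,r,s}: !X(G(q))=True X(G(q))=False G(q)=False q=False
s_6={p,r}: !X(G(q))=True X(G(q))=False G(q)=False q=False
Evaluating at position 1: result = True

Answer: true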